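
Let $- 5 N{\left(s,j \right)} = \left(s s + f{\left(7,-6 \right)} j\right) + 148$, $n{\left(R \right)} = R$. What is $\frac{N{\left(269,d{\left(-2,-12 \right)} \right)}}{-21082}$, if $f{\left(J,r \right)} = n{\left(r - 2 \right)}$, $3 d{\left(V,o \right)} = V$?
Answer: $\frac{2621}{3810} \approx 0.68793$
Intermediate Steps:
$d{\left(V,o \right)} = \frac{V}{3}$
$f{\left(J,r \right)} = -2 + r$ ($f{\left(J,r \right)} = r - 2 = -2 + r$)
$N{\left(s,j \right)} = - \frac{148}{5} - \frac{s^{2}}{5} + \frac{8 j}{5}$ ($N{\left(s,j \right)} = - \frac{\left(s s + \left(-2 - 6\right) j\right) + 148}{5} = - \frac{\left(s^{2} - 8 j\right) + 148}{5} = - \frac{148 + s^{2} - 8 j}{5} = - \frac{148}{5} - \frac{s^{2}}{5} + \frac{8 j}{5}$)
$\frac{N{\left(269,d{\left(-2,-12 \right)} \right)}}{-21082} = \frac{- \frac{148}{5} - \frac{269^{2}}{5} + \frac{8 \cdot \frac{1}{3} \left(-2\right)}{5}}{-21082} = \left(- \frac{148}{5} - \frac{72361}{5} + \frac{8}{5} \left(- \frac{2}{3}\right)\right) \left(- \frac{1}{21082}\right) = \left(- \frac{148}{5} - \frac{72361}{5} - \frac{16}{15}\right) \left(- \frac{1}{21082}\right) = \left(- \frac{217543}{15}\right) \left(- \frac{1}{21082}\right) = \frac{2621}{3810}$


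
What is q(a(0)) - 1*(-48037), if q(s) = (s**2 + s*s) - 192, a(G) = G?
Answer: 47845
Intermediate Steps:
q(s) = -192 + 2*s**2 (q(s) = (s**2 + s**2) - 192 = 2*s**2 - 192 = -192 + 2*s**2)
q(a(0)) - 1*(-48037) = (-192 + 2*0**2) - 1*(-48037) = (-192 + 2*0) + 48037 = (-192 + 0) + 48037 = -192 + 48037 = 47845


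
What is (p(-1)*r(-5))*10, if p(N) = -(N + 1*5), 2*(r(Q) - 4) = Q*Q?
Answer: -660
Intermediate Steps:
r(Q) = 4 + Q**2/2 (r(Q) = 4 + (Q*Q)/2 = 4 + Q**2/2)
p(N) = -5 - N (p(N) = -(N + 5) = -(5 + N) = -5 - N)
(p(-1)*r(-5))*10 = ((-5 - 1*(-1))*(4 + (1/2)*(-5)**2))*10 = ((-5 + 1)*(4 + (1/2)*25))*10 = -4*(4 + 25/2)*10 = -4*33/2*10 = -66*10 = -660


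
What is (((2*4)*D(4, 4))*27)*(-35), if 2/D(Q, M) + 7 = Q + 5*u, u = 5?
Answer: -7560/11 ≈ -687.27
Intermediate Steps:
D(Q, M) = 2/(18 + Q) (D(Q, M) = 2/(-7 + (Q + 5*5)) = 2/(-7 + (Q + 25)) = 2/(-7 + (25 + Q)) = 2/(18 + Q))
(((2*4)*D(4, 4))*27)*(-35) = (((2*4)*(2/(18 + 4)))*27)*(-35) = ((8*(2/22))*27)*(-35) = ((8*(2*(1/22)))*27)*(-35) = ((8*(1/11))*27)*(-35) = ((8/11)*27)*(-35) = (216/11)*(-35) = -7560/11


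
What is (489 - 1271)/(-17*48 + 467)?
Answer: 782/349 ≈ 2.2407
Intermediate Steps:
(489 - 1271)/(-17*48 + 467) = -782/(-816 + 467) = -782/(-349) = -782*(-1/349) = 782/349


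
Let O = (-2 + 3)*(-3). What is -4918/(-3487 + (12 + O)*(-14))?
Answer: 4918/3613 ≈ 1.3612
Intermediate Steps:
O = -3 (O = 1*(-3) = -3)
-4918/(-3487 + (12 + O)*(-14)) = -4918/(-3487 + (12 - 3)*(-14)) = -4918/(-3487 + 9*(-14)) = -4918/(-3487 - 126) = -4918/(-3613) = -4918*(-1/3613) = 4918/3613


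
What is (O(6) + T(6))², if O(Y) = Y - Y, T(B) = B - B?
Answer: 0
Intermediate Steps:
T(B) = 0
O(Y) = 0
(O(6) + T(6))² = (0 + 0)² = 0² = 0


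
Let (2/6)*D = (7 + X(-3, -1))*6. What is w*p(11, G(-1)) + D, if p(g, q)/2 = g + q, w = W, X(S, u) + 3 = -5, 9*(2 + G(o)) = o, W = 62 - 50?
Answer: 586/3 ≈ 195.33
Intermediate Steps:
W = 12
G(o) = -2 + o/9
X(S, u) = -8 (X(S, u) = -3 - 5 = -8)
w = 12
p(g, q) = 2*g + 2*q (p(g, q) = 2*(g + q) = 2*g + 2*q)
D = -18 (D = 3*((7 - 8)*6) = 3*(-1*6) = 3*(-6) = -18)
w*p(11, G(-1)) + D = 12*(2*11 + 2*(-2 + (⅑)*(-1))) - 18 = 12*(22 + 2*(-2 - ⅑)) - 18 = 12*(22 + 2*(-19/9)) - 18 = 12*(22 - 38/9) - 18 = 12*(160/9) - 18 = 640/3 - 18 = 586/3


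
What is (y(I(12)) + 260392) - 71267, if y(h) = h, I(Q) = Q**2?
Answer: 189269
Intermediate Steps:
(y(I(12)) + 260392) - 71267 = (12**2 + 260392) - 71267 = (144 + 260392) - 71267 = 260536 - 71267 = 189269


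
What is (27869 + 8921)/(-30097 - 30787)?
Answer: -18395/30442 ≈ -0.60426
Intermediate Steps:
(27869 + 8921)/(-30097 - 30787) = 36790/(-60884) = 36790*(-1/60884) = -18395/30442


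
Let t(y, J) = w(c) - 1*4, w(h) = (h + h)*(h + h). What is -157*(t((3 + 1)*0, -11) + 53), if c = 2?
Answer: -10205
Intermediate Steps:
w(h) = 4*h² (w(h) = (2*h)*(2*h) = 4*h²)
t(y, J) = 12 (t(y, J) = 4*2² - 1*4 = 4*4 - 4 = 16 - 4 = 12)
-157*(t((3 + 1)*0, -11) + 53) = -157*(12 + 53) = -157*65 = -10205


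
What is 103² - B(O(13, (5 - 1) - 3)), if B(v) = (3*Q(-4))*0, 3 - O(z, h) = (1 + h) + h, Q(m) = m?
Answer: 10609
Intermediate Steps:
O(z, h) = 2 - 2*h (O(z, h) = 3 - ((1 + h) + h) = 3 - (1 + 2*h) = 3 + (-1 - 2*h) = 2 - 2*h)
B(v) = 0 (B(v) = (3*(-4))*0 = -12*0 = 0)
103² - B(O(13, (5 - 1) - 3)) = 103² - 1*0 = 10609 + 0 = 10609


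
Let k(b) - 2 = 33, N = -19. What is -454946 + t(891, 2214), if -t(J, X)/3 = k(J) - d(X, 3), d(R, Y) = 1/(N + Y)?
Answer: -7280819/16 ≈ -4.5505e+5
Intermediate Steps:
d(R, Y) = 1/(-19 + Y)
k(b) = 35 (k(b) = 2 + 33 = 35)
t(J, X) = -1683/16 (t(J, X) = -3*(35 - 1/(-19 + 3)) = -3*(35 - 1/(-16)) = -3*(35 - 1*(-1/16)) = -3*(35 + 1/16) = -3*561/16 = -1683/16)
-454946 + t(891, 2214) = -454946 - 1683/16 = -7280819/16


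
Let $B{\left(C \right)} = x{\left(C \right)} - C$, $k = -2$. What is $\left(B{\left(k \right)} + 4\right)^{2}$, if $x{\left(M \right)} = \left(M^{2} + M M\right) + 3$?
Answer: $289$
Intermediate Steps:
$x{\left(M \right)} = 3 + 2 M^{2}$ ($x{\left(M \right)} = \left(M^{2} + M^{2}\right) + 3 = 2 M^{2} + 3 = 3 + 2 M^{2}$)
$B{\left(C \right)} = 3 - C + 2 C^{2}$ ($B{\left(C \right)} = \left(3 + 2 C^{2}\right) - C = 3 - C + 2 C^{2}$)
$\left(B{\left(k \right)} + 4\right)^{2} = \left(\left(3 - -2 + 2 \left(-2\right)^{2}\right) + 4\right)^{2} = \left(\left(3 + 2 + 2 \cdot 4\right) + 4\right)^{2} = \left(\left(3 + 2 + 8\right) + 4\right)^{2} = \left(13 + 4\right)^{2} = 17^{2} = 289$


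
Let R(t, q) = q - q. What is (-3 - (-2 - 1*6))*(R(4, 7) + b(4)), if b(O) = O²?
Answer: 80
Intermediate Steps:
R(t, q) = 0
(-3 - (-2 - 1*6))*(R(4, 7) + b(4)) = (-3 - (-2 - 1*6))*(0 + 4²) = (-3 - (-2 - 6))*(0 + 16) = (-3 - 1*(-8))*16 = (-3 + 8)*16 = 5*16 = 80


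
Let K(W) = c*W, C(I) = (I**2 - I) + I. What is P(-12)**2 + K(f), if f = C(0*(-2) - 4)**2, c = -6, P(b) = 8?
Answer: -1472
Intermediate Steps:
C(I) = I**2
f = 256 (f = ((0*(-2) - 4)**2)**2 = ((0 - 4)**2)**2 = ((-4)**2)**2 = 16**2 = 256)
K(W) = -6*W
P(-12)**2 + K(f) = 8**2 - 6*256 = 64 - 1536 = -1472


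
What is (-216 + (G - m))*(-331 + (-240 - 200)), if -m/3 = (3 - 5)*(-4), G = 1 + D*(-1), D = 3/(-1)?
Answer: 144948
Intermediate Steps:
D = -3 (D = 3*(-1) = -3)
G = 4 (G = 1 - 3*(-1) = 1 + 3 = 4)
m = -24 (m = -3*(3 - 5)*(-4) = -(-6)*(-4) = -3*8 = -24)
(-216 + (G - m))*(-331 + (-240 - 200)) = (-216 + (4 - 1*(-24)))*(-331 + (-240 - 200)) = (-216 + (4 + 24))*(-331 - 440) = (-216 + 28)*(-771) = -188*(-771) = 144948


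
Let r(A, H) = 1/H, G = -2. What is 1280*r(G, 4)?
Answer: 320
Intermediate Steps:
1280*r(G, 4) = 1280/4 = 1280*(1/4) = 320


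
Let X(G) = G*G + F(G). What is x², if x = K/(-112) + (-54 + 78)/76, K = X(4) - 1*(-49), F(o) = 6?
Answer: 458329/4528384 ≈ 0.10121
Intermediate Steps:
X(G) = 6 + G² (X(G) = G*G + 6 = G² + 6 = 6 + G²)
K = 71 (K = (6 + 4²) - 1*(-49) = (6 + 16) + 49 = 22 + 49 = 71)
x = -677/2128 (x = 71/(-112) + (-54 + 78)/76 = 71*(-1/112) + 24*(1/76) = -71/112 + 6/19 = -677/2128 ≈ -0.31814)
x² = (-677/2128)² = 458329/4528384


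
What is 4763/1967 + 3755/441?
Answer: 1355224/123921 ≈ 10.936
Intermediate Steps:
4763/1967 + 3755/441 = 1355224/123921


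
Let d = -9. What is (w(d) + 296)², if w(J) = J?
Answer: 82369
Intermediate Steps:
(w(d) + 296)² = (-9 + 296)² = 287² = 82369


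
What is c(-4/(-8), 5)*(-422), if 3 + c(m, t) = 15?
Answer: -5064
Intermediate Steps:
c(m, t) = 12 (c(m, t) = -3 + 15 = 12)
c(-4/(-8), 5)*(-422) = 12*(-422) = -5064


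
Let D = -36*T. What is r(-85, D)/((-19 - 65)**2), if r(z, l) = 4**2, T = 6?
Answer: 1/441 ≈ 0.0022676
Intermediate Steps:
D = -216 (D = -36*6 = -216)
r(z, l) = 16
r(-85, D)/((-19 - 65)**2) = 16/((-19 - 65)**2) = 16/((-84)**2) = 16/7056 = 16*(1/7056) = 1/441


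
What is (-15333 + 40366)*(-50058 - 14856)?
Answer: -1624992162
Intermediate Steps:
(-15333 + 40366)*(-50058 - 14856) = 25033*(-64914) = -1624992162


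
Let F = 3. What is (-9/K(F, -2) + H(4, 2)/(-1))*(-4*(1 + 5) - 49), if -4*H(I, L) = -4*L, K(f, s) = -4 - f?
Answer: 365/7 ≈ 52.143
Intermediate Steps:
H(I, L) = L (H(I, L) = -(-1)*L = L)
(-9/K(F, -2) + H(4, 2)/(-1))*(-4*(1 + 5) - 49) = (-9/(-4 - 1*3) + 2/(-1))*(-4*(1 + 5) - 49) = (-9/(-4 - 3) + 2*(-1))*(-4*6 - 49) = (-9/(-7) - 2)*(-24 - 49) = (-9*(-⅐) - 2)*(-73) = (9/7 - 2)*(-73) = -5/7*(-73) = 365/7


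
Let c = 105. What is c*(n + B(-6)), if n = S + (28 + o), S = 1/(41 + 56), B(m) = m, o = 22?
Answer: 448245/97 ≈ 4621.1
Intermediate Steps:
S = 1/97 ≈ 0.010309
n = 4851/97 (n = 1/97 + (28 + 22) = 1/97 + 50 = 4851/97 ≈ 50.010)
c*(n + B(-6)) = 105*(4851/97 - 6) = 105*(4269/97) = 448245/97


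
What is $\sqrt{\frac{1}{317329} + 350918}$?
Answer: $\frac{\sqrt{35336633467980567}}{317329} \approx 592.38$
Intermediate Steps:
$\sqrt{\frac{1}{317329} + 350918} = \sqrt{\frac{111356458023}{317329}} = \frac{\sqrt{35336633467980567}}{317329}$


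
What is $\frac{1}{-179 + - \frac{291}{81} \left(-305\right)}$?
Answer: $\frac{27}{24752} \approx 0.0010908$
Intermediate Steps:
$\frac{1}{-179 + - \frac{291}{81} \left(-305\right)} = \frac{1}{-179 + \left(-291\right) \frac{1}{81} \left(-305\right)} = \frac{1}{-179 - - \frac{29585}{27}} = \frac{1}{-179 + \frac{29585}{27}} = \frac{1}{\frac{24752}{27}} = \frac{27}{24752}$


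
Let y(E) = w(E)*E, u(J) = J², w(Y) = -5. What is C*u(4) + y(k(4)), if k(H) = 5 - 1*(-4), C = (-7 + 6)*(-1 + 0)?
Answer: -29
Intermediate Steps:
C = 1 (C = -1*(-1) = 1)
k(H) = 9 (k(H) = 5 + 4 = 9)
y(E) = -5*E
C*u(4) + y(k(4)) = 1*4² - 5*9 = 1*16 - 45 = 16 - 45 = -29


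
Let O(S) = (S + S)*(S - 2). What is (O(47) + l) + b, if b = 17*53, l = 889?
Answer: 6020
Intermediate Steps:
b = 901
O(S) = 2*S*(-2 + S) (O(S) = (2*S)*(-2 + S) = 2*S*(-2 + S))
(O(47) + l) + b = (2*47*(-2 + 47) + 889) + 901 = (2*47*45 + 889) + 901 = (4230 + 889) + 901 = 5119 + 901 = 6020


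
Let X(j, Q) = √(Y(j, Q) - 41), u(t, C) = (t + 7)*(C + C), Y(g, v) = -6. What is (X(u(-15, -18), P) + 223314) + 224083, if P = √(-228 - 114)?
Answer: 447397 + I*√47 ≈ 4.474e+5 + 6.8557*I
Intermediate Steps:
P = 3*I*√38 (P = √(-342) = 3*I*√38 ≈ 18.493*I)
u(t, C) = 2*C*(7 + t) (u(t, C) = (7 + t)*(2*C) = 2*C*(7 + t))
X(j, Q) = I*√47 (X(j, Q) = √(-6 - 41) = √(-47) = I*√47)
(X(u(-15, -18), P) + 223314) + 224083 = (I*√47 + 223314) + 224083 = (223314 + I*√47) + 224083 = 447397 + I*√47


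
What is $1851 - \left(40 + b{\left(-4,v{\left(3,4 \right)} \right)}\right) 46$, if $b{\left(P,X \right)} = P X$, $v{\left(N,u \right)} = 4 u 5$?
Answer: $14731$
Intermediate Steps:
$v{\left(N,u \right)} = 20 u$
$1851 - \left(40 + b{\left(-4,v{\left(3,4 \right)} \right)}\right) 46 = 1851 - \left(40 - 4 \cdot 20 \cdot 4\right) 46 = 1851 - \left(40 - 320\right) 46 = 1851 - \left(-280\right) 46 = 1851 - -12880 = 1851 + 12880 = 14731$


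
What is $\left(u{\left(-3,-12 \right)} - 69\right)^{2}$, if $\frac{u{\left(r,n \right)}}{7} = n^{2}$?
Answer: $881721$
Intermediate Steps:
$u{\left(r,n \right)} = 7 n^{2}$
$\left(u{\left(-3,-12 \right)} - 69\right)^{2} = \left(7 \left(-12\right)^{2} - 69\right)^{2} = \left(7 \cdot 144 - 69\right)^{2} = \left(1008 - 69\right)^{2} = 939^{2} = 881721$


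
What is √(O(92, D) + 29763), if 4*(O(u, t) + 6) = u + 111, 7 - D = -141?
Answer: √119231/2 ≈ 172.65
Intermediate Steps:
D = 148 (D = 7 - 1*(-141) = 7 + 141 = 148)
O(u, t) = 87/4 + u/4 (O(u, t) = -6 + (u + 111)/4 = -6 + (111 + u)/4 = -6 + (111/4 + u/4) = 87/4 + u/4)
√(O(92, D) + 29763) = √((87/4 + (¼)*92) + 29763) = √((87/4 + 23) + 29763) = √(179/4 + 29763) = √(119231/4) = √119231/2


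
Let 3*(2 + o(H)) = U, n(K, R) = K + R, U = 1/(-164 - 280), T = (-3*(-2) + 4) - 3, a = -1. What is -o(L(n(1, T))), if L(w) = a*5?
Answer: 2665/1332 ≈ 2.0008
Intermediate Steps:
T = 7 (T = (6 + 4) - 3 = 10 - 3 = 7)
U = -1/444 (U = 1/(-444) = -1/444 ≈ -0.0022523)
L(w) = -5 (L(w) = -1*5 = -5)
o(H) = -2665/1332 (o(H) = -2 + (⅓)*(-1/444) = -2 - 1/1332 = -2665/1332)
-o(L(n(1, T))) = -1*(-2665/1332) = 2665/1332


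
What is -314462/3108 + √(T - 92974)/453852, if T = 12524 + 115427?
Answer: -157231/1554 + √34977/453852 ≈ -101.18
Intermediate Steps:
T = 127951
-314462/3108 + √(T - 92974)/453852 = -314462/3108 + √(127951 - 92974)/453852 = -314462*1/3108 + √34977*(1/453852) = -157231/1554 + √34977/453852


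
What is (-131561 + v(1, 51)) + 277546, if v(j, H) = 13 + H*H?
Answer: 148599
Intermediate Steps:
v(j, H) = 13 + H²
(-131561 + v(1, 51)) + 277546 = (-131561 + (13 + 51²)) + 277546 = (-131561 + (13 + 2601)) + 277546 = (-131561 + 2614) + 277546 = -128947 + 277546 = 148599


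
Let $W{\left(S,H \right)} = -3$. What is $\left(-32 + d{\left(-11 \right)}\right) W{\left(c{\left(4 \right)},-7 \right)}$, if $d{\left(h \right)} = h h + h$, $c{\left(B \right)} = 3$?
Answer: $-234$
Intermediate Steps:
$d{\left(h \right)} = h + h^{2}$ ($d{\left(h \right)} = h^{2} + h = h + h^{2}$)
$\left(-32 + d{\left(-11 \right)}\right) W{\left(c{\left(4 \right)},-7 \right)} = \left(-32 - 11 \left(1 - 11\right)\right) \left(-3\right) = \left(-32 - -110\right) \left(-3\right) = \left(-32 + 110\right) \left(-3\right) = 78 \left(-3\right) = -234$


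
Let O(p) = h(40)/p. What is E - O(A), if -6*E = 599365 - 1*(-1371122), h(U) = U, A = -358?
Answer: -117572351/358 ≈ -3.2841e+5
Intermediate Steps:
O(p) = 40/p
E = -656829/2 (E = -(599365 - 1*(-1371122))/6 = -(599365 + 1371122)/6 = -⅙*1970487 = -656829/2 ≈ -3.2841e+5)
E - O(A) = -656829/2 - 40/(-358) = -656829/2 - 40*(-1)/358 = -656829/2 - 1*(-20/179) = -656829/2 + 20/179 = -117572351/358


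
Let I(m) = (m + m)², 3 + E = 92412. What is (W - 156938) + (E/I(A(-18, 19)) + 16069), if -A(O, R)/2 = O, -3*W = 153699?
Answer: -331921453/1728 ≈ -1.9208e+5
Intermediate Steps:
W = -51233 (W = -⅓*153699 = -51233)
A(O, R) = -2*O
E = 92409 (E = -3 + 92412 = 92409)
I(m) = 4*m² (I(m) = (2*m)² = 4*m²)
(W - 156938) + (E/I(A(-18, 19)) + 16069) = (-51233 - 156938) + (92409/((4*(-2*(-18))²)) + 16069) = -208171 + (92409/((4*36²)) + 16069) = -208171 + (92409/((4*1296)) + 16069) = -208171 + (92409/5184 + 16069) = -208171 + (92409*(1/5184) + 16069) = -208171 + (30803/1728 + 16069) = -208171 + 27798035/1728 = -331921453/1728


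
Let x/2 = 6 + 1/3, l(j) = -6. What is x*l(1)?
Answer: -76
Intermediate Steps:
x = 38/3 (x = 2*(6 + 1/3) = 2*(19/3) = 38/3 ≈ 12.667)
x*l(1) = (38/3)*(-6) = -76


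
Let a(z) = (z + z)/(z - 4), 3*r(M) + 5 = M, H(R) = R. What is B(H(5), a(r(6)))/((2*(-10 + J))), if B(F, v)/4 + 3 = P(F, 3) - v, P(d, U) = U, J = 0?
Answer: -2/55 ≈ -0.036364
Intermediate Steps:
r(M) = -5/3 + M/3
a(z) = 2*z/(-4 + z) (a(z) = (2*z)/(-4 + z) = 2*z/(-4 + z))
B(F, v) = -4*v (B(F, v) = -12 + 4*(3 - v) = -12 + (12 - 4*v) = -4*v)
B(H(5), a(r(6)))/((2*(-10 + J))) = (-8*(-5/3 + (⅓)*6)/(-4 + (-5/3 + (⅓)*6)))/((2*(-10 + 0))) = (-8*(-5/3 + 2)/(-4 + (-5/3 + 2)))/((2*(-10))) = -8/(3*(-4 + ⅓))/(-20) = -8/(3*(-11/3))*(-1/20) = -8*(-3)/(3*11)*(-1/20) = -4*(-2/11)*(-1/20) = (8/11)*(-1/20) = -2/55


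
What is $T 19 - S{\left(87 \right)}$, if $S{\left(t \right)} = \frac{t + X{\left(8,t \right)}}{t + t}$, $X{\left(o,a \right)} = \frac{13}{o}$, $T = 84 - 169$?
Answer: $- \frac{2248789}{1392} \approx -1615.5$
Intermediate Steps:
$T = -85$
$S{\left(t \right)} = \frac{\frac{13}{8} + t}{2 t}$ ($S{\left(t \right)} = \frac{t + \frac{13}{8}}{t + t} = \frac{t + 13 \cdot \frac{1}{8}}{2 t} = \left(t + \frac{13}{8}\right) \frac{1}{2 t} = \left(\frac{13}{8} + t\right) \frac{1}{2 t} = \frac{\frac{13}{8} + t}{2 t}$)
$T 19 - S{\left(87 \right)} = \left(-85\right) 19 - \frac{13 + 8 \cdot 87}{16 \cdot 87} = -1615 - \frac{1}{16} \cdot \frac{1}{87} \left(13 + 696\right) = -1615 - \frac{1}{16} \cdot \frac{1}{87} \cdot 709 = -1615 - \frac{709}{1392} = - \frac{2248789}{1392}$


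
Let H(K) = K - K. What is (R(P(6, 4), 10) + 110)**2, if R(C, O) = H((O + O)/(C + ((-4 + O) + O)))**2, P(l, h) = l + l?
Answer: 12100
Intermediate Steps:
P(l, h) = 2*l
H(K) = 0
R(C, O) = 0 (R(C, O) = 0**2 = 0)
(R(P(6, 4), 10) + 110)**2 = (0 + 110)**2 = 110**2 = 12100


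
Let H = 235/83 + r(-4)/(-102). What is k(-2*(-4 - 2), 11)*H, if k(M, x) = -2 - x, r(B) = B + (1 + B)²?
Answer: -306215/8466 ≈ -36.170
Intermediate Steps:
H = 23555/8466 (H = 235/83 + (-4 + (1 - 4)²)/(-102) = 235*(1/83) + (-4 + (-3)²)*(-1/102) = 235/83 + (-4 + 9)*(-1/102) = 235/83 + 5*(-1/102) = 235/83 - 5/102 = 23555/8466 ≈ 2.7823)
k(-2*(-4 - 2), 11)*H = (-2 - 1*11)*(23555/8466) = (-2 - 11)*(23555/8466) = -13*23555/8466 = -306215/8466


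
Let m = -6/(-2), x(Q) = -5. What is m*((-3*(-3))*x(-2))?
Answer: -135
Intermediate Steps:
m = 3 (m = -6*(-½) = 3)
m*((-3*(-3))*x(-2)) = 3*(-3*(-3)*(-5)) = 3*(9*(-5)) = 3*(-45) = -135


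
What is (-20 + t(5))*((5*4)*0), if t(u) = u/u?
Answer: 0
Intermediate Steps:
t(u) = 1
(-20 + t(5))*((5*4)*0) = (-20 + 1)*((5*4)*0) = -380*0 = -19*0 = 0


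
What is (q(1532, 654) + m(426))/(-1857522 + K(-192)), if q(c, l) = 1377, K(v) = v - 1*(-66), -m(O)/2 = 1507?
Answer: 1637/1857648 ≈ 0.00088122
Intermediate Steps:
m(O) = -3014 (m(O) = -2*1507 = -3014)
K(v) = 66 + v (K(v) = v + 66 = 66 + v)
(q(1532, 654) + m(426))/(-1857522 + K(-192)) = (1377 - 3014)/(-1857522 + (66 - 192)) = -1637/(-1857522 - 126) = -1637/(-1857648) = -1637*(-1/1857648) = 1637/1857648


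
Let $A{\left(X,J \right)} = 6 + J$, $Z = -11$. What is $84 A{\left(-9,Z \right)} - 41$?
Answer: $-461$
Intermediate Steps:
$84 A{\left(-9,Z \right)} - 41 = 84 \left(6 - 11\right) - 41 = 84 \left(-5\right) - 41 = -420 - 41 = -461$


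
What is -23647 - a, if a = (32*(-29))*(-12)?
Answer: -34783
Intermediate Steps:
a = 11136 (a = -928*(-12) = 11136)
-23647 - a = -23647 - 1*11136 = -23647 - 11136 = -34783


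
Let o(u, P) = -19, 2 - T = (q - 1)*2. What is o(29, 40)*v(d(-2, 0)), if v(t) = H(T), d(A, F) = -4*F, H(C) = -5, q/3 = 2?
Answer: 95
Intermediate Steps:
q = 6 (q = 3*2 = 6)
T = -8 (T = 2 - (6 - 1)*2 = 2 - 5*2 = 2 - 1*10 = 2 - 10 = -8)
v(t) = -5
o(29, 40)*v(d(-2, 0)) = -19*(-5) = 95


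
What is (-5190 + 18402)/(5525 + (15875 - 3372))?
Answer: 3303/4507 ≈ 0.73286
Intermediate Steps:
(-5190 + 18402)/(5525 + (15875 - 3372)) = 13212/(5525 + 12503) = 13212/18028 = 13212*(1/18028) = 3303/4507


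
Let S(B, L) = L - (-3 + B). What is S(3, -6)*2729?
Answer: -16374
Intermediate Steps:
S(B, L) = 3 + L - B (S(B, L) = L + (3 - B) = 3 + L - B)
S(3, -6)*2729 = (3 - 6 - 1*3)*2729 = (3 - 6 - 3)*2729 = -6*2729 = -16374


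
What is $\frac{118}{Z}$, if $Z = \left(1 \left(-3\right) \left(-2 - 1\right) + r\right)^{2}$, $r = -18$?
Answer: $\frac{118}{81} \approx 1.4568$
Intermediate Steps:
$Z = 81$ ($Z = \left(1 \left(-3\right) \left(-2 - 1\right) - 18\right)^{2} = \left(- 3 \left(-2 - 1\right) - 18\right)^{2} = \left(\left(-3\right) \left(-3\right) - 18\right)^{2} = \left(9 - 18\right)^{2} = \left(-9\right)^{2} = 81$)
$\frac{118}{Z} = \frac{118}{81}$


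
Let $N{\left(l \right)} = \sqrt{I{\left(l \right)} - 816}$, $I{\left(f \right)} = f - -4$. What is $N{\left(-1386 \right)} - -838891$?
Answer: $838891 + i \sqrt{2198} \approx 8.3889 \cdot 10^{5} + 46.883 i$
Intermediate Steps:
$I{\left(f \right)} = 4 + f$ ($I{\left(f \right)} = f + 4 = 4 + f$)
$N{\left(l \right)} = \sqrt{-812 + l}$ ($N{\left(l \right)} = \sqrt{\left(4 + l\right) - 816} = \sqrt{-812 + l}$)
$N{\left(-1386 \right)} - -838891 = \sqrt{-812 - 1386} - -838891 = \sqrt{-2198} + 838891 = i \sqrt{2198} + 838891 = 838891 + i \sqrt{2198}$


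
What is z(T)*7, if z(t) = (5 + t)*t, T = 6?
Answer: 462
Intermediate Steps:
z(t) = t*(5 + t)
z(T)*7 = (6*(5 + 6))*7 = (6*11)*7 = 66*7 = 462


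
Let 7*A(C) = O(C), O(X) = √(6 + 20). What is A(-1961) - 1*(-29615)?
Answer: 29615 + √26/7 ≈ 29616.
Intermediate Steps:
O(X) = √26
A(C) = √26/7
A(-1961) - 1*(-29615) = √26/7 - 1*(-29615) = √26/7 + 29615 = 29615 + √26/7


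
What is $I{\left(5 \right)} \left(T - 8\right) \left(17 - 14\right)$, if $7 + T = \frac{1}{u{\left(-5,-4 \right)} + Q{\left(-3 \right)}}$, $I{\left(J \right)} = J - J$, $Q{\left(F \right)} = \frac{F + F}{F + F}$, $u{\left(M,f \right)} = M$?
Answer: $0$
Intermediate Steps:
$Q{\left(F \right)} = 1$ ($Q{\left(F \right)} = \frac{2 F}{2 F} = 2 F \frac{1}{2 F} = 1$)
$I{\left(J \right)} = 0$
$T = - \frac{29}{4}$ ($T = -7 + \frac{1}{-5 + 1} = -7 + \frac{1}{-4} = -7 - \frac{1}{4} = - \frac{29}{4} \approx -7.25$)
$I{\left(5 \right)} \left(T - 8\right) \left(17 - 14\right) = 0 \left(- \frac{29}{4} - 8\right) \left(17 - 14\right) = 0 \left(\left(- \frac{61}{4}\right) 3\right) = 0 \left(- \frac{183}{4}\right) = 0$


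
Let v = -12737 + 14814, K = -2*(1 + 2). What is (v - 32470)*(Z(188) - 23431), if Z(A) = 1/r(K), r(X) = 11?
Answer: 712135620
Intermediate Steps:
K = -6 (K = -2*3 = -6)
v = 2077
Z(A) = 1/11
(v - 32470)*(Z(188) - 23431) = (2077 - 32470)*(1/11 - 23431) = -30393*(-257740/11) = 712135620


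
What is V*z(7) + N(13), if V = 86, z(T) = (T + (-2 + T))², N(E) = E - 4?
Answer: 12393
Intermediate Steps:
N(E) = -4 + E
z(T) = (-2 + 2*T)²
V*z(7) + N(13) = 86*(4*(-1 + 7)²) + (-4 + 13) = 86*(4*6²) + 9 = 86*(4*36) + 9 = 86*144 + 9 = 12384 + 9 = 12393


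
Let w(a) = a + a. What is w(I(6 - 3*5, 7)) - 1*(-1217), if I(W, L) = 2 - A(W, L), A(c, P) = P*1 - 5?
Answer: 1217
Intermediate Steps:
A(c, P) = -5 + P (A(c, P) = P - 5 = -5 + P)
I(W, L) = 7 - L (I(W, L) = 2 - (-5 + L) = 2 + (5 - L) = 7 - L)
w(a) = 2*a
w(I(6 - 3*5, 7)) - 1*(-1217) = 2*(7 - 1*7) - 1*(-1217) = 2*(7 - 7) + 1217 = 2*0 + 1217 = 0 + 1217 = 1217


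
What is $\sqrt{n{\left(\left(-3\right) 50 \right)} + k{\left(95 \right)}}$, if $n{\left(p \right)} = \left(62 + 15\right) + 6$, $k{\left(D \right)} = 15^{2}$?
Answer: $2 \sqrt{77} \approx 17.55$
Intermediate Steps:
$k{\left(D \right)} = 225$
$n{\left(p \right)} = 83$ ($n{\left(p \right)} = 77 + 6 = 83$)
$\sqrt{n{\left(\left(-3\right) 50 \right)} + k{\left(95 \right)}} = \sqrt{83 + 225} = \sqrt{308} = 2 \sqrt{77}$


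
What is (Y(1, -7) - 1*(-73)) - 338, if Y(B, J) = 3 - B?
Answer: -263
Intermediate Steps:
(Y(1, -7) - 1*(-73)) - 338 = ((3 - 1*1) - 1*(-73)) - 338 = ((3 - 1) + 73) - 338 = (2 + 73) - 338 = 75 - 338 = -263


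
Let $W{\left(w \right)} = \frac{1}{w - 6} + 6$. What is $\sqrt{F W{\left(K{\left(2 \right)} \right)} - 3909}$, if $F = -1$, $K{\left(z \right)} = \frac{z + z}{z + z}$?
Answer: $\frac{i \sqrt{97870}}{5} \approx 62.568 i$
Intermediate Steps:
$K{\left(z \right)} = 1$ ($K{\left(z \right)} = \frac{2 z}{2 z} = 2 z \frac{1}{2 z} = 1$)
$W{\left(w \right)} = 6 + \frac{1}{-6 + w}$ ($W{\left(w \right)} = \frac{1}{-6 + w} + 6 = 6 + \frac{1}{-6 + w}$)
$\sqrt{F W{\left(K{\left(2 \right)} \right)} - 3909} = \sqrt{- \frac{-35 + 6 \cdot 1}{-6 + 1} - 3909} = \sqrt{- \frac{-35 + 6}{-5} - 3909} = \sqrt{- \frac{\left(-1\right) \left(-29\right)}{5} - 3909} = \sqrt{\left(-1\right) \frac{29}{5} - 3909} = \sqrt{- \frac{29}{5} - 3909} = \sqrt{- \frac{19574}{5}} = \frac{i \sqrt{97870}}{5}$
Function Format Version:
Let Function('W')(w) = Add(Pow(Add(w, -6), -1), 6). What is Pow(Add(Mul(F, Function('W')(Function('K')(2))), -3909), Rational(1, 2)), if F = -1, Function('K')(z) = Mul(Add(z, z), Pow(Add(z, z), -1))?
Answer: Mul(Rational(1, 5), I, Pow(97870, Rational(1, 2))) ≈ Mul(62.568, I)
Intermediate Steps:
Function('K')(z) = 1 (Function('K')(z) = Mul(Mul(2, z), Pow(Mul(2, z), -1)) = Mul(Mul(2, z), Mul(Rational(1, 2), Pow(z, -1))) = 1)
Function('W')(w) = Add(6, Pow(Add(-6, w), -1)) (Function('W')(w) = Add(Pow(Add(-6, w), -1), 6) = Add(6, Pow(Add(-6, w), -1)))
Pow(Add(Mul(F, Function('W')(Function('K')(2))), -3909), Rational(1, 2)) = Pow(Add(Mul(-1, Mul(Pow(Add(-6, 1), -1), Add(-35, Mul(6, 1)))), -3909), Rational(1, 2)) = Pow(Add(Mul(-1, Mul(Pow(-5, -1), Add(-35, 6))), -3909), Rational(1, 2)) = Pow(Add(Mul(-1, Mul(Rational(-1, 5), -29)), -3909), Rational(1, 2)) = Pow(Add(Mul(-1, Rational(29, 5)), -3909), Rational(1, 2)) = Pow(Add(Rational(-29, 5), -3909), Rational(1, 2)) = Pow(Rational(-19574, 5), Rational(1, 2)) = Mul(Rational(1, 5), I, Pow(97870, Rational(1, 2)))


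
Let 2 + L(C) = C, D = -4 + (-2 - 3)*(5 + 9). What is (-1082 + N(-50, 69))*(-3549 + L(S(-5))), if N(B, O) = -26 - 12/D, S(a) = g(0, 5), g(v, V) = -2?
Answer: 145637470/37 ≈ 3.9361e+6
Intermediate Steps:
S(a) = -2
D = -74 (D = -4 - 5*14 = -4 - 70 = -74)
L(C) = -2 + C
N(B, O) = -956/37 (N(B, O) = -26 - 12/(-74) = -26 - 12*(-1)/74 = -26 - 1*(-6/37) = -26 + 6/37 = -956/37)
(-1082 + N(-50, 69))*(-3549 + L(S(-5))) = (-1082 - 956/37)*(-3549 + (-2 - 2)) = -40990*(-3549 - 4)/37 = -40990/37*(-3553) = 145637470/37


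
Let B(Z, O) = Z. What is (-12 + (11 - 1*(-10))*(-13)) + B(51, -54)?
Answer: -234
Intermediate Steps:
(-12 + (11 - 1*(-10))*(-13)) + B(51, -54) = (-12 + (11 - 1*(-10))*(-13)) + 51 = (-12 + (11 + 10)*(-13)) + 51 = (-12 + 21*(-13)) + 51 = (-12 - 273) + 51 = -285 + 51 = -234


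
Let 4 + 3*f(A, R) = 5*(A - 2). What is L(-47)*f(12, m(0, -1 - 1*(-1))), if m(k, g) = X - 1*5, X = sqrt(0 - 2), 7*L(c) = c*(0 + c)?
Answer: 101614/21 ≈ 4838.8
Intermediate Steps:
L(c) = c**2/7 (L(c) = (c*(0 + c))/7 = (c*c)/7 = c**2/7)
X = I*sqrt(2) (X = sqrt(-2) = I*sqrt(2) ≈ 1.4142*I)
m(k, g) = -5 + I*sqrt(2) (m(k, g) = I*sqrt(2) - 1*5 = I*sqrt(2) - 5 = -5 + I*sqrt(2))
f(A, R) = -14/3 + 5*A/3 (f(A, R) = -4/3 + (5*(A - 2))/3 = -4/3 + (5*(-2 + A))/3 = -4/3 + (-10 + 5*A)/3 = -4/3 + (-10/3 + 5*A/3) = -14/3 + 5*A/3)
L(-47)*f(12, m(0, -1 - 1*(-1))) = ((1/7)*(-47)**2)*(-14/3 + (5/3)*12) = ((1/7)*2209)*(-14/3 + 20) = (2209/7)*(46/3) = 101614/21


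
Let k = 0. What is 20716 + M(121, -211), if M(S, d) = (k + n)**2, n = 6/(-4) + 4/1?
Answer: 82889/4 ≈ 20722.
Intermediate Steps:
n = 5/2 (n = 6*(-1/4) + 4*1 = -3/2 + 4 = 5/2 ≈ 2.5000)
M(S, d) = 25/4 (M(S, d) = (0 + 5/2)**2 = (5/2)**2 = 25/4)
20716 + M(121, -211) = 20716 + 25/4 = 82889/4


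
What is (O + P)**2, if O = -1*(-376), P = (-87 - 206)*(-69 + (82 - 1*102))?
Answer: 699761209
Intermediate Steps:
P = 26077 (P = -293*(-69 + (82 - 102)) = -293*(-69 - 20) = -293*(-89) = 26077)
O = 376
(O + P)**2 = (376 + 26077)**2 = 26453**2 = 699761209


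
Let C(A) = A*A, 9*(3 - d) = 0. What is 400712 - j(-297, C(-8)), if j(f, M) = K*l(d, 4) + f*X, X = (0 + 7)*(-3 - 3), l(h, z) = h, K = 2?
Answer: 388232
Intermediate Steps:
d = 3 (d = 3 - ⅑*0 = 3 + 0 = 3)
C(A) = A²
X = -42 (X = 7*(-6) = -42)
j(f, M) = 6 - 42*f (j(f, M) = 2*3 + f*(-42) = 6 - 42*f)
400712 - j(-297, C(-8)) = 400712 - (6 - 42*(-297)) = 400712 - (6 + 12474) = 400712 - 1*12480 = 400712 - 12480 = 388232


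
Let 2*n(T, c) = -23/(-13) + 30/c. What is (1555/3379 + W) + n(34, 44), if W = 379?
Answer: 735784791/1932788 ≈ 380.69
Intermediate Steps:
n(T, c) = 23/26 + 15/c (n(T, c) = (-23/(-13) + 30/c)/2 = (-23*(-1/13) + 30/c)/2 = (23/13 + 30/c)/2 = 23/26 + 15/c)
(1555/3379 + W) + n(34, 44) = (1555/3379 + 379) + (23/26 + 15/44) = 1282196/3379 + 701/572 = 735784791/1932788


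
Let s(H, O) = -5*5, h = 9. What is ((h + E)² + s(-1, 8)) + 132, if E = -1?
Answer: 171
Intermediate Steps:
s(H, O) = -25
((h + E)² + s(-1, 8)) + 132 = ((9 - 1)² - 25) + 132 = (8² - 25) + 132 = (64 - 25) + 132 = 39 + 132 = 171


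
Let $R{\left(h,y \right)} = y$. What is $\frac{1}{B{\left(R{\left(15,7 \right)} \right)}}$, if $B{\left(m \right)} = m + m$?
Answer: $\frac{1}{14} \approx 0.071429$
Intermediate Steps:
$B{\left(m \right)} = 2 m$
$\frac{1}{B{\left(R{\left(15,7 \right)} \right)}} = \frac{1}{2 \cdot 7} = \frac{1}{14}$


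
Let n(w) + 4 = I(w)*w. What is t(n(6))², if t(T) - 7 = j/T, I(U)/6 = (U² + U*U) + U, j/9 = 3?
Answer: 386319025/7862416 ≈ 49.135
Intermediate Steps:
j = 27 (j = 9*3 = 27)
I(U) = 6*U + 12*U² (I(U) = 6*((U² + U*U) + U) = 6*((U² + U²) + U) = 6*(2*U² + U) = 6*(U + 2*U²) = 6*U + 12*U²)
n(w) = -4 + 6*w²*(1 + 2*w) (n(w) = -4 + (6*w*(1 + 2*w))*w = -4 + 6*w²*(1 + 2*w))
t(T) = 7 + 27/T
t(n(6))² = (7 + 27/(-4 + 6*6² + 12*6³))² = (7 + 27/(-4 + 6*36 + 12*216))² = (7 + 27/(-4 + 216 + 2592))² = (7 + 27/2804)² = (19655/2804)² = 386319025/7862416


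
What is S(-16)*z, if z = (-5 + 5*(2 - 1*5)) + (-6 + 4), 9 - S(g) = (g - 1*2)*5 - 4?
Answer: -2266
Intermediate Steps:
S(g) = 23 - 5*g (S(g) = 9 - ((g - 1*2)*5 - 4) = 9 - ((g - 2)*5 - 4) = 9 - ((-2 + g)*5 - 4) = 9 - ((-10 + 5*g) - 4) = 9 - (-14 + 5*g) = 9 + (14 - 5*g) = 23 - 5*g)
z = -22 (z = (-5 + 5*(2 - 5)) - 2 = (-5 + 5*(-3)) - 2 = (-5 - 15) - 2 = -20 - 2 = -22)
S(-16)*z = (23 - 5*(-16))*(-22) = (23 + 80)*(-22) = 103*(-22) = -2266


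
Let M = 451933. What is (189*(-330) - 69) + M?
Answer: 389494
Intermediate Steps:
(189*(-330) - 69) + M = (189*(-330) - 69) + 451933 = (-62370 - 69) + 451933 = -62439 + 451933 = 389494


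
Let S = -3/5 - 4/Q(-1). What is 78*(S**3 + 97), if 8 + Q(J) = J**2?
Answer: 324392172/42875 ≈ 7566.0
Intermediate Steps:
Q(J) = -8 + J**2
S = -1/35 (S = -3/5 - 4/(-8 + (-1)**2) = -3*1/5 - 4/(-8 + 1) = -3/5 - 4/(-7) = -3/5 - 4*(-1/7) = -3/5 + 4/7 = -1/35 ≈ -0.028571)
78*(S**3 + 97) = 78*((-1/35)**3 + 97) = 78*(-1/42875 + 97) = 78*(4158874/42875) = 324392172/42875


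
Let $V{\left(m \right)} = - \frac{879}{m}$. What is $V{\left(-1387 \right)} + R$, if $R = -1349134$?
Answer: $- \frac{1871247979}{1387} \approx -1.3491 \cdot 10^{6}$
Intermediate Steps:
$V{\left(-1387 \right)} + R = - \frac{879}{-1387} - 1349134 = \left(-879\right) \left(- \frac{1}{1387}\right) - 1349134 = \frac{879}{1387} - 1349134 = - \frac{1871247979}{1387}$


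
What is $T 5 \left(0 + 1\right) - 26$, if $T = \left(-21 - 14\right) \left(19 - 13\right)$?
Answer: $-1076$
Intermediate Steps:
$T = -210$ ($T = \left(-35\right) 6 = -210$)
$T 5 \left(0 + 1\right) - 26 = - 210 \cdot 5 \left(0 + 1\right) - 26 = - 210 \cdot 5 \cdot 1 - 26 = \left(-210\right) 5 - 26 = -1050 - 26 = -1076$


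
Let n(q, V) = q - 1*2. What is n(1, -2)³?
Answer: -1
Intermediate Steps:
n(q, V) = -2 + q (n(q, V) = q - 2 = -2 + q)
n(1, -2)³ = (-2 + 1)³ = (-1)³ = -1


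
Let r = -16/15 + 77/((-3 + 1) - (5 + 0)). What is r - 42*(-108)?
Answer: 67859/15 ≈ 4523.9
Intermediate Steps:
r = -181/15 (r = -16*1/15 + 77/(-2 - 1*5) = -16/15 + 77/(-2 - 5) = -16/15 + 77/(-7) = -16/15 + 77*(-⅐) = -16/15 - 11 = -181/15 ≈ -12.067)
r - 42*(-108) = -181/15 - 42*(-108) = -181/15 + 4536 = 67859/15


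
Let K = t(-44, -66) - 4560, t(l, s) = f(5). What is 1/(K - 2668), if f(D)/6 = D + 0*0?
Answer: -1/7198 ≈ -0.00013893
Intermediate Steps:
f(D) = 6*D (f(D) = 6*(D + 0*0) = 6*(D + 0) = 6*D)
t(l, s) = 30 (t(l, s) = 6*5 = 30)
K = -4530 (K = 30 - 4560 = -4530)
1/(K - 2668) = 1/(-4530 - 2668) = 1/(-7198) = -1/7198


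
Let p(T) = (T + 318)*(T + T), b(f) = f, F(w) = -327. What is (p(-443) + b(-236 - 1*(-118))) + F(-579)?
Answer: 110305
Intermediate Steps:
p(T) = 2*T*(318 + T) (p(T) = (318 + T)*(2*T) = 2*T*(318 + T))
(p(-443) + b(-236 - 1*(-118))) + F(-579) = (2*(-443)*(318 - 443) + (-236 - 1*(-118))) - 327 = (2*(-443)*(-125) + (-236 + 118)) - 327 = (110750 - 118) - 327 = 110632 - 327 = 110305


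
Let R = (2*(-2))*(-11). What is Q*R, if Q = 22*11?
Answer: 10648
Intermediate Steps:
R = 44 (R = -4*(-11) = 44)
Q = 242
Q*R = 242*44 = 10648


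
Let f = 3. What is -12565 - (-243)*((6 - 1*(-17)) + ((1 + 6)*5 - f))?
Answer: 800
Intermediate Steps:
-12565 - (-243)*((6 - 1*(-17)) + ((1 + 6)*5 - f)) = -12565 - (-243)*((6 - 1*(-17)) + ((1 + 6)*5 - 1*3)) = -12565 - (-243)*((6 + 17) + (7*5 - 3)) = -12565 - (-243)*(23 + (35 - 3)) = -12565 - (-243)*(23 + 32) = -12565 - (-243)*55 = -12565 - 1*(-13365) = -12565 + 13365 = 800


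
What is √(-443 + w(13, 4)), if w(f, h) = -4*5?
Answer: I*√463 ≈ 21.517*I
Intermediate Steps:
w(f, h) = -20 (w(f, h) = -1*20 = -20)
√(-443 + w(13, 4)) = √(-443 - 20) = √(-463) = I*√463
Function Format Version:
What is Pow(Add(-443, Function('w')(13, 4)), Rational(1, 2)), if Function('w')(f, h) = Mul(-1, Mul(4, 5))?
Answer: Mul(I, Pow(463, Rational(1, 2))) ≈ Mul(21.517, I)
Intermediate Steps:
Function('w')(f, h) = -20 (Function('w')(f, h) = Mul(-1, 20) = -20)
Pow(Add(-443, Function('w')(13, 4)), Rational(1, 2)) = Pow(Add(-443, -20), Rational(1, 2)) = Pow(-463, Rational(1, 2)) = Mul(I, Pow(463, Rational(1, 2)))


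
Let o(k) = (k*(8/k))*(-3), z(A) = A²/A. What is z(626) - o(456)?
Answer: 650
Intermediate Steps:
z(A) = A
o(k) = -24 (o(k) = 8*(-3) = -24)
z(626) - o(456) = 626 - 1*(-24) = 626 + 24 = 650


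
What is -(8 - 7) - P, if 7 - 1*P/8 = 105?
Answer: 783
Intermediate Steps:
P = -784 (P = 56 - 8*105 = 56 - 840 = -784)
-(8 - 7) - P = -(8 - 7) - 1*(-784) = -1*1 + 784 = -1 + 784 = 783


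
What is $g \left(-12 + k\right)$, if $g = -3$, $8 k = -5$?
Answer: $\frac{303}{8} \approx 37.875$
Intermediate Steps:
$k = - \frac{5}{8}$ ($k = \frac{1}{8} \left(-5\right) = - \frac{5}{8} \approx -0.625$)
$g \left(-12 + k\right) = - 3 \left(-12 - \frac{5}{8}\right) = \left(-3\right) \left(- \frac{101}{8}\right) = \frac{303}{8}$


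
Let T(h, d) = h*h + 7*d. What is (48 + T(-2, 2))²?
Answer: 4356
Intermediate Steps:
T(h, d) = h² + 7*d
(48 + T(-2, 2))² = (48 + ((-2)² + 7*2))² = (48 + (4 + 14))² = (48 + 18)² = 66² = 4356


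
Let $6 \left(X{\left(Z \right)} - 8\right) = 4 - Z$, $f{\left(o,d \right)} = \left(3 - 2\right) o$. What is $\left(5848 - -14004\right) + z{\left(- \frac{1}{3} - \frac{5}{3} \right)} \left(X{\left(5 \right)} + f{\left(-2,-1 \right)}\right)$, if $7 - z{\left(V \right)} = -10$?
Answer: $\frac{119707}{6} \approx 19951.0$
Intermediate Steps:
$z{\left(V \right)} = 17$ ($z{\left(V \right)} = 7 - -10 = 7 + 10 = 17$)
$f{\left(o,d \right)} = o$ ($f{\left(o,d \right)} = 1 o = o$)
$X{\left(Z \right)} = \frac{26}{3} - \frac{Z}{6}$ ($X{\left(Z \right)} = 8 + \frac{4 - Z}{6} = 8 - \left(- \frac{2}{3} + \frac{Z}{6}\right) = \frac{26}{3} - \frac{Z}{6}$)
$\left(5848 - -14004\right) + z{\left(- \frac{1}{3} - \frac{5}{3} \right)} \left(X{\left(5 \right)} + f{\left(-2,-1 \right)}\right) = \left(5848 - -14004\right) + 17 \left(\left(\frac{26}{3} - \frac{5}{6}\right) - 2\right) = \left(5848 + 14004\right) + 17 \left(\left(\frac{26}{3} - \frac{5}{6}\right) - 2\right) = 19852 + 17 \left(\frac{47}{6} - 2\right) = 19852 + 17 \cdot \frac{35}{6} = 19852 + \frac{595}{6} = \frac{119707}{6}$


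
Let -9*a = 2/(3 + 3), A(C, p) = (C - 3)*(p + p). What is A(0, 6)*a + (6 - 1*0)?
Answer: 22/3 ≈ 7.3333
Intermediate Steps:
A(C, p) = 2*p*(-3 + C) (A(C, p) = (-3 + C)*(2*p) = 2*p*(-3 + C))
a = -1/27 (a = -2/(9*(3 + 3)) = -2/(9*6) = -⅑*⅓ = -1/27 ≈ -0.037037)
A(0, 6)*a + (6 - 1*0) = (2*6*(-3 + 0))*(-1/27) + (6 - 1*0) = (2*6*(-3))*(-1/27) + (6 + 0) = -36*(-1/27) + 6 = 4/3 + 6 = 22/3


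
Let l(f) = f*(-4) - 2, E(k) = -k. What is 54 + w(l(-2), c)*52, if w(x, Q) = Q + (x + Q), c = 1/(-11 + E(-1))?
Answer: 1778/5 ≈ 355.60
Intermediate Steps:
l(f) = -2 - 4*f (l(f) = -4*f - 2 = -2 - 4*f)
c = -⅒ (c = 1/(-11 - 1*(-1)) = 1/(-11 + 1) = 1/(-10) = -⅒ ≈ -0.10000)
w(x, Q) = x + 2*Q (w(x, Q) = Q + (Q + x) = x + 2*Q)
54 + w(l(-2), c)*52 = 54 + ((-2 - 4*(-2)) + 2*(-⅒))*52 = 54 + ((-2 + 8) - ⅕)*52 = 54 + (6 - ⅕)*52 = 54 + (29/5)*52 = 54 + 1508/5 = 1778/5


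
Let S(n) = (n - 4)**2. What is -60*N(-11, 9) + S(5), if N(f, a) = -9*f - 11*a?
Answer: 1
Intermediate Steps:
N(f, a) = -11*a - 9*f
S(n) = (-4 + n)**2
-60*N(-11, 9) + S(5) = -60*(-11*9 - 9*(-11)) + (-4 + 5)**2 = -60*(-99 + 99) + 1**2 = -60*0 + 1 = 0 + 1 = 1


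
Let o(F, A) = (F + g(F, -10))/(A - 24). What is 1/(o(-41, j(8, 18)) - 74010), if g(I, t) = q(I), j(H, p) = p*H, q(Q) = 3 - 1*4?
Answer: -20/1480207 ≈ -1.3512e-5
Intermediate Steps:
q(Q) = -1 (q(Q) = 3 - 4 = -1)
j(H, p) = H*p
g(I, t) = -1
o(F, A) = (-1 + F)/(-24 + A) (o(F, A) = (F - 1)/(A - 24) = (-1 + F)/(-24 + A))
1/(o(-41, j(8, 18)) - 74010) = 1/((-1 - 41)/(-24 + 8*18) - 74010) = 1/(-42/(-24 + 144) - 74010) = 1/(-42/120 - 74010) = 1/((1/120)*(-42) - 74010) = 1/(-7/20 - 74010) = 1/(-1480207/20) = -20/1480207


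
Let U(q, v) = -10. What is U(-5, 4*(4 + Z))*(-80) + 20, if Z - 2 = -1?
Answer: 820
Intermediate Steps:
Z = 1 (Z = 2 - 1 = 1)
U(-5, 4*(4 + Z))*(-80) + 20 = -10*(-80) + 20 = 800 + 20 = 820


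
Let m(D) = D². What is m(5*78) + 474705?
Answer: 626805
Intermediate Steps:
m(5*78) + 474705 = (5*78)² + 474705 = 390² + 474705 = 152100 + 474705 = 626805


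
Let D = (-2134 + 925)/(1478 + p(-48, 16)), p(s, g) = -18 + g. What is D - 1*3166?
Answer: -1558075/492 ≈ -3166.8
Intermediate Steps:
D = -403/492 (D = (-2134 + 925)/(1478 + (-18 + 16)) = -1209/(1478 - 2) = -1209/1476 = -1209*1/1476 = -403/492 ≈ -0.81911)
D - 1*3166 = -403/492 - 1*3166 = -403/492 - 3166 = -1558075/492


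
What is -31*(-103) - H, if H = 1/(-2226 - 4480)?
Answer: 21412259/6706 ≈ 3193.0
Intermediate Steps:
H = -1/6706 (H = 1/(-6706) = -1/6706 ≈ -0.00014912)
-31*(-103) - H = -31*(-103) - 1*(-1/6706) = 3193 + 1/6706 = 21412259/6706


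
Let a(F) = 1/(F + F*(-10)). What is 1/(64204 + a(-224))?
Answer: 2016/129435265 ≈ 1.5575e-5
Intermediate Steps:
a(F) = -1/(9*F) (a(F) = 1/(F - 10*F) = 1/(-9*F) = -1/(9*F))
1/(64204 + a(-224)) = 1/(64204 - ⅑/(-224)) = 1/(64204 - ⅑*(-1/224)) = 1/(64204 + 1/2016) = 1/(129435265/2016) = 2016/129435265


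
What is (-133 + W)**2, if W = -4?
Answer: 18769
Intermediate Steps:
(-133 + W)**2 = (-133 - 4)**2 = (-137)**2 = 18769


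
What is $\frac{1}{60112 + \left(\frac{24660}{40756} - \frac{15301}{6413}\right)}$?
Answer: $\frac{5940187}{357065942240} \approx 1.6636 \cdot 10^{-5}$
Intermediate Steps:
$\frac{1}{60112 + \left(\frac{24660}{40756} - \frac{15301}{6413}\right)} = \frac{1}{60112 + \left(24660 \cdot \frac{1}{40756} - \frac{1391}{583}\right)} = \frac{1}{60112 + \left(\frac{6165}{10189} - \frac{1391}{583}\right)} = \frac{1}{60112 - \frac{10578704}{5940187}} = \frac{1}{\frac{357065942240}{5940187}} = \frac{5940187}{357065942240}$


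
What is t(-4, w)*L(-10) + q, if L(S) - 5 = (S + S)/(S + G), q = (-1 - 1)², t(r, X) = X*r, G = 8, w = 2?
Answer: -116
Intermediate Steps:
q = 4 (q = (-2)² = 4)
L(S) = 5 + 2*S/(8 + S) (L(S) = 5 + (S + S)/(S + 8) = 5 + (2*S)/(8 + S) = 5 + 2*S/(8 + S))
t(-4, w)*L(-10) + q = (2*(-4))*((40 + 7*(-10))/(8 - 10)) + 4 = -8*(40 - 70)/(-2) + 4 = -(-4)*(-30) + 4 = -8*15 + 4 = -120 + 4 = -116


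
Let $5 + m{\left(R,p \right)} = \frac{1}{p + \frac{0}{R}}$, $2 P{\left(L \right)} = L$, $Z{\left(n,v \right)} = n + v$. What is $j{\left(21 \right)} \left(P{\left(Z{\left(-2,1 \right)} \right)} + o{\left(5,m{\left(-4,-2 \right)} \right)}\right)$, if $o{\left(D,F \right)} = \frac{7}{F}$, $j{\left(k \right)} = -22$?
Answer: $39$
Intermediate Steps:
$P{\left(L \right)} = \frac{L}{2}$
$m{\left(R,p \right)} = -5 + \frac{1}{p}$ ($m{\left(R,p \right)} = -5 + \frac{1}{p + \frac{0}{R}} = -5 + \frac{1}{p + 0} = -5 + \frac{1}{p}$)
$j{\left(21 \right)} \left(P{\left(Z{\left(-2,1 \right)} \right)} + o{\left(5,m{\left(-4,-2 \right)} \right)}\right) = - 22 \left(\frac{-2 + 1}{2} + \frac{7}{-5 + \frac{1}{-2}}\right) = - 22 \left(\frac{1}{2} \left(-1\right) + \frac{7}{-5 - \frac{1}{2}}\right) = - 22 \left(- \frac{1}{2} + \frac{7}{- \frac{11}{2}}\right) = - 22 \left(- \frac{1}{2} + 7 \left(- \frac{2}{11}\right)\right) = - 22 \left(- \frac{1}{2} - \frac{14}{11}\right) = \left(-22\right) \left(- \frac{39}{22}\right) = 39$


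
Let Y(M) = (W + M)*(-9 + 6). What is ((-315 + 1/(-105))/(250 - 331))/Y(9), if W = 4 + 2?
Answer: -33076/382725 ≈ -0.086422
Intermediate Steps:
W = 6
Y(M) = -18 - 3*M (Y(M) = (6 + M)*(-9 + 6) = (6 + M)*(-3) = -18 - 3*M)
((-315 + 1/(-105))/(250 - 331))/Y(9) = ((-315 + 1/(-105))/(250 - 331))/(-18 - 3*9) = ((-315 - 1/105)/(-81))/(-18 - 27) = -33076/105*(-1/81)/(-45) = (33076/8505)*(-1/45) = -33076/382725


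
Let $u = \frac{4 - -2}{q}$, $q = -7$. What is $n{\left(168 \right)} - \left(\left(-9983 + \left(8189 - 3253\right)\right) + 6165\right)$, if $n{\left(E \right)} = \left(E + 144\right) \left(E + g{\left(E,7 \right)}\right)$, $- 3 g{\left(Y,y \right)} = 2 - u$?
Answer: $\frac{357006}{7} \approx 51001.0$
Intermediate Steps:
$u = - \frac{6}{7}$ ($u = \frac{4 - -2}{-7} = \left(4 + 2\right) \left(- \frac{1}{7}\right) = 6 \left(- \frac{1}{7}\right) = - \frac{6}{7} \approx -0.85714$)
$g{\left(Y,y \right)} = - \frac{20}{21}$ ($g{\left(Y,y \right)} = - \frac{2 - - \frac{6}{7}}{3} = - \frac{2 + \frac{6}{7}}{3} = \left(- \frac{1}{3}\right) \frac{20}{7} = - \frac{20}{21}$)
$n{\left(E \right)} = \left(144 + E\right) \left(- \frac{20}{21} + E\right)$ ($n{\left(E \right)} = \left(E + 144\right) \left(E - \frac{20}{21}\right) = \left(144 + E\right) \left(- \frac{20}{21} + E\right)$)
$n{\left(168 \right)} - \left(\left(-9983 + \left(8189 - 3253\right)\right) + 6165\right) = \left(- \frac{960}{7} + 168^{2} + \frac{3004}{21} \cdot 168\right) - \left(\left(-9983 + \left(8189 - 3253\right)\right) + 6165\right) = \left(- \frac{960}{7} + 28224 + 24032\right) - \left(\left(-9983 + \left(8189 - 3253\right)\right) + 6165\right) = \frac{364832}{7} - \left(\left(-9983 + 4936\right) + 6165\right) = \frac{364832}{7} - \left(-5047 + 6165\right) = \frac{364832}{7} - 1118 = \frac{357006}{7}$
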